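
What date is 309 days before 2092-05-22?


Start: 2092-05-22, subtract 309 days
Back 22 days from May 22 reaches April 30, 2092 -> 287 left
April 2092 has 30 days -> back to March 31, 2092 -> 257 left
March 2092 has 31 days -> back to February 29, 2092 -> 226 left
February 2092 has 29 days -> back to January 31, 2092 -> 197 left
January 2092 has 31 days -> back to December 31, 2091 -> 166 left
December 2091 has 31 days -> back to November 30, 2091 -> 135 left
November 2091 has 30 days -> back to October 31, 2091 -> 105 left
October 2091 has 31 days -> back to September 30, 2091 -> 74 left
September 2091 has 30 days -> back to August 31, 2091 -> 44 left
August 2091 has 31 days -> back to July 31, 2091 -> 13 left
July 2091: 31 - 13 = 18 -> lands on July 18

Result: 2091-07-18


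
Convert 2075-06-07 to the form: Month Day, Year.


ISO 2075-06-07 parses as year=2075, month=06, day=07
Month 6 -> June

June 7, 2075


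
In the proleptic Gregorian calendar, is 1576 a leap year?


Gregorian leap year rule: divisible by 4, but not by 100, unless also by 400.
1576 is divisible by 4 but not 100 -> leap year

Yes


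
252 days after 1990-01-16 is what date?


Start: 1990-01-16, add 252 days
January 1990 has 31 days: 31 - 16 = 15 days to January 31 -> 237 left
February 1990 has 28 days -> 209 left
March 1990 has 31 days -> 178 left
April 1990 has 30 days -> 148 left
May 1990 has 31 days -> 117 left
June 1990 has 30 days -> 87 left
July 1990 has 31 days -> 56 left
August 1990 has 31 days -> 25 left
September 1990: 25 <= 30 -> lands on September 25

Result: 1990-09-25


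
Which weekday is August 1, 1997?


Target: August 1, 1997
Anchor: Jan 1, 1997. With p = 1997 - 1 = 1996: (p + p//4 - p//100 + p//400) mod 7 = (1996 + 499 - 19 + 4) mod 7 = 2480 mod 7 = 2 -> Wednesday (Mon=0 ... Sun=6)
Days before August (Jan-Jul): 212 days
Weekday index = (2 + 212) mod 7 = 4

Friday


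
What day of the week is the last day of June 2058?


June 2058 has 30 days
Anchor: Jan 1, 2058. With p = 2058 - 1 = 2057: (p + p//4 - p//100 + p//400) mod 7 = (2057 + 514 - 20 + 5) mod 7 = 2556 mod 7 = 1 -> Tuesday (Mon=0 ... Sun=6)
Days before June (Jan-May): 151; June 1 index = (1 + 151) mod 7 = 5 -> Saturday
Last day offset: 30 - 1 = 29 days
Weekday index = (5 + 29) mod 7 = 6

Sunday, June 30


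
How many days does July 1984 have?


July 1984

31 days


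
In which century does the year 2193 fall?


Century = (year - 1) // 100 + 1
= (2193 - 1) // 100 + 1
= 2192 // 100 + 1
= 21 + 1

22nd century


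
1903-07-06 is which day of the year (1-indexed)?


Date: July 6, 1903
Days in months 1 through 6: 181
Plus 6 days in July

Day of year: 187


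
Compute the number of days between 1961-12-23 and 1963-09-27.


From 1961-12-23 to 1963-09-27
1961-12-23: days before December = 31 + 28 + 31 + 30 + 31 + 30 + 31 + 31 + 30 + 31 + 30 = 334 (1961 is not a leap year); day of year = 334 + 23 = 357
1963-09-27: days before September = 31 + 28 + 31 + 30 + 31 + 30 + 31 + 31 = 243 (1963 is not a leap year); day of year = 243 + 27 = 270
Rest of 1961: 365 - 357 = 8
Full years 1962 (365): 365
Total = 8 + 365 + 270 = 643

643 days


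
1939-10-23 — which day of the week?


Date: October 23, 1939
Anchor: Jan 1, 1939. With p = 1939 - 1 = 1938: (p + p//4 - p//100 + p//400) mod 7 = (1938 + 484 - 19 + 4) mod 7 = 2407 mod 7 = 6 -> Sunday (Mon=0 ... Sun=6)
Days before October (Jan-Sep): 273; offset = 273 + 23 - 1 = 295
Weekday index = (6 + 295) mod 7 = 0

Day of the week: Monday


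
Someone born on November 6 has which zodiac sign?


Date: November 6
Conventional tropical zodiac dates: Scorpio from October 23 onward; Sagittarius starts November 22
November 6 falls within the Scorpio range

Scorpio


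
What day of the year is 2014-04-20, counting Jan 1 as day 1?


Date: April 20, 2014
Days in months 1 through 3: 90
Plus 20 days in April

Day of year: 110


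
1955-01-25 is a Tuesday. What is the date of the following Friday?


Current: Tuesday
Target: Friday
Days ahead: 3

Next Friday: 1955-01-28


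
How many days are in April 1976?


April 1976

30 days


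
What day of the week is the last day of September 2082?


September 2082 has 30 days
Anchor: Jan 1, 2082. With p = 2082 - 1 = 2081: (p + p//4 - p//100 + p//400) mod 7 = (2081 + 520 - 20 + 5) mod 7 = 2586 mod 7 = 3 -> Thursday (Mon=0 ... Sun=6)
Days before September (Jan-Aug): 243; September 1 index = (3 + 243) mod 7 = 1 -> Tuesday
Last day offset: 30 - 1 = 29 days
Weekday index = (1 + 29) mod 7 = 2

Wednesday, September 30


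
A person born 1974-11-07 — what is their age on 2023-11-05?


Birth: 1974-11-07
Reference: 2023-11-05
Year difference: 2023 - 1974 = 49
Birthday not yet reached in 2023, subtract 1

48 years old


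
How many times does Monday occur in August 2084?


August 2084 has 31 days
Anchor: Jan 1, 2084. With p = 2084 - 1 = 2083: (p + p//4 - p//100 + p//400) mod 7 = (2083 + 520 - 20 + 5) mod 7 = 2588 mod 7 = 5 -> Saturday (Mon=0 ... Sun=6)
Days before August (Jan-Jul): 213; August 1 index = (5 + 213) mod 7 = 1 -> Tuesday
First Monday is August 7
Mondays: 7, 14, 21, 28

4 Mondays


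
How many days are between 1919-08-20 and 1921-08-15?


From 1919-08-20 to 1921-08-15
1919-08-20: days before August = 31 + 28 + 31 + 30 + 31 + 30 + 31 = 212 (1919 is not a leap year); day of year = 212 + 20 = 232
1921-08-15: days before August = 31 + 28 + 31 + 30 + 31 + 30 + 31 = 212 (1921 is not a leap year); day of year = 212 + 15 = 227
Rest of 1919: 365 - 232 = 133
Full years 1920 (366): 366
Total = 133 + 366 + 227 = 726

726 days


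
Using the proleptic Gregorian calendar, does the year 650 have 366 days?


Gregorian leap year rule: divisible by 4, but not by 100, unless also by 400.
650 is not divisible by 4 -> not a leap year

No


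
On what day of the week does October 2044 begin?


Target: October 1, 2044
Anchor: Jan 1, 2044. With p = 2044 - 1 = 2043: (p + p//4 - p//100 + p//400) mod 7 = (2043 + 510 - 20 + 5) mod 7 = 2538 mod 7 = 4 -> Friday (Mon=0 ... Sun=6)
Days before October (Jan-Sep): 274 days
Weekday index = (4 + 274) mod 7 = 5

Saturday


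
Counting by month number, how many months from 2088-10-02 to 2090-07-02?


From October 2088 to July 2090
2 years * 12 = 24 months, minus 3 months = 21

21 months


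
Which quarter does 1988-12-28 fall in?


Month: December (month 12)
Q1: Jan-Mar, Q2: Apr-Jun, Q3: Jul-Sep, Q4: Oct-Dec

Q4


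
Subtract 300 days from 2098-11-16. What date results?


Start: 2098-11-16, subtract 300 days
Back 16 days from November 16 reaches October 31, 2098 -> 284 left
October 2098 has 31 days -> back to September 30, 2098 -> 253 left
September 2098 has 30 days -> back to August 31, 2098 -> 223 left
August 2098 has 31 days -> back to July 31, 2098 -> 192 left
July 2098 has 31 days -> back to June 30, 2098 -> 161 left
June 2098 has 30 days -> back to May 31, 2098 -> 131 left
May 2098 has 31 days -> back to April 30, 2098 -> 100 left
April 2098 has 30 days -> back to March 31, 2098 -> 70 left
March 2098 has 31 days -> back to February 28, 2098 -> 39 left
February 2098 has 28 days -> back to January 31, 2098 -> 11 left
January 2098: 31 - 11 = 20 -> lands on January 20

Result: 2098-01-20


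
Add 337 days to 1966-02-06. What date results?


Start: 1966-02-06, add 337 days
February 1966 has 28 days: 28 - 6 = 22 days to February 28 -> 315 left
March 1966 has 31 days -> 284 left
April 1966 has 30 days -> 254 left
May 1966 has 31 days -> 223 left
June 1966 has 30 days -> 193 left
July 1966 has 31 days -> 162 left
August 1966 has 31 days -> 131 left
September 1966 has 30 days -> 101 left
October 1966 has 31 days -> 70 left
November 1966 has 30 days -> 40 left
December 1966 has 31 days -> 9 left
January 1967: 9 <= 31 -> lands on January 9

Result: 1967-01-09


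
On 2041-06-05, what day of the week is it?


Date: June 5, 2041
Anchor: Jan 1, 2041. With p = 2041 - 1 = 2040: (p + p//4 - p//100 + p//400) mod 7 = (2040 + 510 - 20 + 5) mod 7 = 2535 mod 7 = 1 -> Tuesday (Mon=0 ... Sun=6)
Days before June (Jan-May): 151; offset = 151 + 5 - 1 = 155
Weekday index = (1 + 155) mod 7 = 2

Day of the week: Wednesday


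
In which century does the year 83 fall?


Century = (year - 1) // 100 + 1
= (83 - 1) // 100 + 1
= 82 // 100 + 1
= 0 + 1

1st century


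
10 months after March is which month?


March is month 3
3 + 10 = 13; wrap: 13 - 12 = 1

January


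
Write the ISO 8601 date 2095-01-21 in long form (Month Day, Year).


ISO 2095-01-21 parses as year=2095, month=01, day=21
Month 1 -> January

January 21, 2095


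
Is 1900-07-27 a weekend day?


Anchor: Jan 1, 1900. With p = 1900 - 1 = 1899: (p + p//4 - p//100 + p//400) mod 7 = (1899 + 474 - 18 + 4) mod 7 = 2359 mod 7 = 0 -> Monday (Mon=0 ... Sun=6)
Day of year: 208; offset = 207
Weekday index = (0 + 207) mod 7 = 4 -> Friday
Weekend days: Saturday, Sunday

No


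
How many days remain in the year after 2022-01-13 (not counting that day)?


Day of year: 13 of 365
Remaining = 365 - 13

352 days


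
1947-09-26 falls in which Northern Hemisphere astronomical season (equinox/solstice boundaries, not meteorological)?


Date: September 26
Astronomical Autumn (approx.; exact equinox/solstice day varies by year): September 22 to December 20
September 26 falls within the Autumn window

Autumn


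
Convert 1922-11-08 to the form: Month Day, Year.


ISO 1922-11-08 parses as year=1922, month=11, day=08
Month 11 -> November

November 8, 1922


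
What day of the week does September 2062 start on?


Target: September 1, 2062
Anchor: Jan 1, 2062. With p = 2062 - 1 = 2061: (p + p//4 - p//100 + p//400) mod 7 = (2061 + 515 - 20 + 5) mod 7 = 2561 mod 7 = 6 -> Sunday (Mon=0 ... Sun=6)
Days before September (Jan-Aug): 243 days
Weekday index = (6 + 243) mod 7 = 4

Friday


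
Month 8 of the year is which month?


Month 8 of 12

August


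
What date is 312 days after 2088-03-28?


Start: 2088-03-28, add 312 days
March 2088 has 31 days: 31 - 28 = 3 days to March 31 -> 309 left
April 2088 has 30 days -> 279 left
May 2088 has 31 days -> 248 left
June 2088 has 30 days -> 218 left
July 2088 has 31 days -> 187 left
August 2088 has 31 days -> 156 left
September 2088 has 30 days -> 126 left
October 2088 has 31 days -> 95 left
November 2088 has 30 days -> 65 left
December 2088 has 31 days -> 34 left
January 2089 has 31 days -> 3 left
February 2089: 3 <= 28 -> lands on February 3

Result: 2089-02-03


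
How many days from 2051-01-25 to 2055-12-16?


From 2051-01-25 to 2055-12-16
2051-01-25: day of year = 25
2055-12-16: days before December = 31 + 28 + 31 + 30 + 31 + 30 + 31 + 31 + 30 + 31 + 30 = 334 (2055 is not a leap year); day of year = 334 + 16 = 350
Rest of 2051: 365 - 25 = 340
Full years 2052 (366), 2053 (365), 2054 (365): 1096
Total = 340 + 1096 + 350 = 1786

1786 days


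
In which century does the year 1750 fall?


Century = (year - 1) // 100 + 1
= (1750 - 1) // 100 + 1
= 1749 // 100 + 1
= 17 + 1

18th century


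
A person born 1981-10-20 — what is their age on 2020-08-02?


Birth: 1981-10-20
Reference: 2020-08-02
Year difference: 2020 - 1981 = 39
Birthday not yet reached in 2020, subtract 1

38 years old


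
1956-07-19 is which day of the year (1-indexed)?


Date: July 19, 1956
Days in months 1 through 6: 182
Plus 19 days in July

Day of year: 201


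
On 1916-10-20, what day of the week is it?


Date: October 20, 1916
Anchor: Jan 1, 1916. With p = 1916 - 1 = 1915: (p + p//4 - p//100 + p//400) mod 7 = (1915 + 478 - 19 + 4) mod 7 = 2378 mod 7 = 5 -> Saturday (Mon=0 ... Sun=6)
Days before October (Jan-Sep): 274; offset = 274 + 20 - 1 = 293
Weekday index = (5 + 293) mod 7 = 4

Day of the week: Friday


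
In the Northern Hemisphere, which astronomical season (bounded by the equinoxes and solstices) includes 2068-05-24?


Date: May 24
Astronomical Spring (approx.; exact equinox/solstice day varies by year): March 20 to June 20
May 24 falls within the Spring window

Spring


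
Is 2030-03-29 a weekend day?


Anchor: Jan 1, 2030. With p = 2030 - 1 = 2029: (p + p//4 - p//100 + p//400) mod 7 = (2029 + 507 - 20 + 5) mod 7 = 2521 mod 7 = 1 -> Tuesday (Mon=0 ... Sun=6)
Day of year: 88; offset = 87
Weekday index = (1 + 87) mod 7 = 4 -> Friday
Weekend days: Saturday, Sunday

No


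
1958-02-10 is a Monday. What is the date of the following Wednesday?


Current: Monday
Target: Wednesday
Days ahead: 2

Next Wednesday: 1958-02-12


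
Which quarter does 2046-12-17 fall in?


Month: December (month 12)
Q1: Jan-Mar, Q2: Apr-Jun, Q3: Jul-Sep, Q4: Oct-Dec

Q4


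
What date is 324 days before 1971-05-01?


Start: 1971-05-01, subtract 324 days
Back 1 day from May 1 reaches April 30, 1971 -> 323 left
April 1971 has 30 days -> back to March 31, 1971 -> 293 left
March 1971 has 31 days -> back to February 28, 1971 -> 262 left
February 1971 has 28 days -> back to January 31, 1971 -> 234 left
January 1971 has 31 days -> back to December 31, 1970 -> 203 left
December 1970 has 31 days -> back to November 30, 1970 -> 172 left
November 1970 has 30 days -> back to October 31, 1970 -> 142 left
October 1970 has 31 days -> back to September 30, 1970 -> 111 left
September 1970 has 30 days -> back to August 31, 1970 -> 81 left
August 1970 has 31 days -> back to July 31, 1970 -> 50 left
July 1970 has 31 days -> back to June 30, 1970 -> 19 left
June 1970: 30 - 19 = 11 -> lands on June 11

Result: 1970-06-11


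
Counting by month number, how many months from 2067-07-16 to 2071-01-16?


From July 2067 to January 2071
4 years * 12 = 48 months, minus 6 months = 42

42 months


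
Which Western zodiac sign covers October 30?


Date: October 30
Conventional tropical zodiac dates: Scorpio from October 23 onward; Sagittarius starts November 22
October 30 falls within the Scorpio range

Scorpio


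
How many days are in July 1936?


July 1936

31 days


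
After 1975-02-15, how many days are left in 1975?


Day of year: 46 of 365
Remaining = 365 - 46

319 days


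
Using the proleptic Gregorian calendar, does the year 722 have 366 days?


Gregorian leap year rule: divisible by 4, but not by 100, unless also by 400.
722 is not divisible by 4 -> not a leap year

No


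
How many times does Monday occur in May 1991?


May 1991 has 31 days
Anchor: Jan 1, 1991. With p = 1991 - 1 = 1990: (p + p//4 - p//100 + p//400) mod 7 = (1990 + 497 - 19 + 4) mod 7 = 2472 mod 7 = 1 -> Tuesday (Mon=0 ... Sun=6)
Days before May (Jan-Apr): 120; May 1 index = (1 + 120) mod 7 = 2 -> Wednesday
First Monday is May 6
Mondays: 6, 13, 20, 27

4 Mondays


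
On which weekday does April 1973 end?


April 1973 has 30 days
Anchor: Jan 1, 1973. With p = 1973 - 1 = 1972: (p + p//4 - p//100 + p//400) mod 7 = (1972 + 493 - 19 + 4) mod 7 = 2450 mod 7 = 0 -> Monday (Mon=0 ... Sun=6)
Days before April (Jan-Mar): 90; April 1 index = (0 + 90) mod 7 = 6 -> Sunday
Last day offset: 30 - 1 = 29 days
Weekday index = (6 + 29) mod 7 = 0

Monday, April 30


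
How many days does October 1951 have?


October 1951

31 days


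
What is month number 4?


Month 4 of 12

April


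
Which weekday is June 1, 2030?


Target: June 1, 2030
Anchor: Jan 1, 2030. With p = 2030 - 1 = 2029: (p + p//4 - p//100 + p//400) mod 7 = (2029 + 507 - 20 + 5) mod 7 = 2521 mod 7 = 1 -> Tuesday (Mon=0 ... Sun=6)
Days before June (Jan-May): 151 days
Weekday index = (1 + 151) mod 7 = 5

Saturday


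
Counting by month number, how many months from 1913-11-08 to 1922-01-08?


From November 1913 to January 1922
9 years * 12 = 108 months, minus 10 months = 98

98 months


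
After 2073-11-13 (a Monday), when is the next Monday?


Current: Monday
Target: Monday
Days ahead: 7

Next Monday: 2073-11-20


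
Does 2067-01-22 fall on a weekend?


Anchor: Jan 1, 2067. With p = 2067 - 1 = 2066: (p + p//4 - p//100 + p//400) mod 7 = (2066 + 516 - 20 + 5) mod 7 = 2567 mod 7 = 5 -> Saturday (Mon=0 ... Sun=6)
Day of year: 22; offset = 21
Weekday index = (5 + 21) mod 7 = 5 -> Saturday
Weekend days: Saturday, Sunday

Yes


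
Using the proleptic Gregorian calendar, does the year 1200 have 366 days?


Gregorian leap year rule: divisible by 4, but not by 100, unless also by 400.
1200 is divisible by 400 -> leap year

Yes


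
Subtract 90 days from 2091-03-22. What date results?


Start: 2091-03-22, subtract 90 days
Back 22 days from March 22 reaches February 28, 2091 -> 68 left
February 2091 has 28 days -> back to January 31, 2091 -> 40 left
January 2091 has 31 days -> back to December 31, 2090 -> 9 left
December 2090: 31 - 9 = 22 -> lands on December 22

Result: 2090-12-22


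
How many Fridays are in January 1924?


January 1924 has 31 days
Anchor: Jan 1, 1924. With p = 1924 - 1 = 1923: (p + p//4 - p//100 + p//400) mod 7 = (1923 + 480 - 19 + 4) mod 7 = 2388 mod 7 = 1 -> Tuesday (Mon=0 ... Sun=6)
January 1 is the anchor itself -> Tuesday
First Friday is January 4
Fridays: 4, 11, 18, 25

4 Fridays


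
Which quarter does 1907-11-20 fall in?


Month: November (month 11)
Q1: Jan-Mar, Q2: Apr-Jun, Q3: Jul-Sep, Q4: Oct-Dec

Q4


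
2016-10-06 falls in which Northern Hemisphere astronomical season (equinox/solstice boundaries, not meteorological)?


Date: October 6
Astronomical Autumn (approx.; exact equinox/solstice day varies by year): September 22 to December 20
October 6 falls within the Autumn window

Autumn


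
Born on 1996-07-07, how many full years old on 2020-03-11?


Birth: 1996-07-07
Reference: 2020-03-11
Year difference: 2020 - 1996 = 24
Birthday not yet reached in 2020, subtract 1

23 years old


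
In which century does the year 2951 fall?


Century = (year - 1) // 100 + 1
= (2951 - 1) // 100 + 1
= 2950 // 100 + 1
= 29 + 1

30th century


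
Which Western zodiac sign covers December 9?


Date: December 9
Conventional tropical zodiac dates: Sagittarius from November 22 onward; Capricorn starts December 22
December 9 falls within the Sagittarius range

Sagittarius


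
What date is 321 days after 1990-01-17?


Start: 1990-01-17, add 321 days
January 1990 has 31 days: 31 - 17 = 14 days to January 31 -> 307 left
February 1990 has 28 days -> 279 left
March 1990 has 31 days -> 248 left
April 1990 has 30 days -> 218 left
May 1990 has 31 days -> 187 left
June 1990 has 30 days -> 157 left
July 1990 has 31 days -> 126 left
August 1990 has 31 days -> 95 left
September 1990 has 30 days -> 65 left
October 1990 has 31 days -> 34 left
November 1990 has 30 days -> 4 left
December 1990: 4 <= 31 -> lands on December 4

Result: 1990-12-04


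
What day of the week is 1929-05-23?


Date: May 23, 1929
Anchor: Jan 1, 1929. With p = 1929 - 1 = 1928: (p + p//4 - p//100 + p//400) mod 7 = (1928 + 482 - 19 + 4) mod 7 = 2395 mod 7 = 1 -> Tuesday (Mon=0 ... Sun=6)
Days before May (Jan-Apr): 120; offset = 120 + 23 - 1 = 142
Weekday index = (1 + 142) mod 7 = 3

Day of the week: Thursday


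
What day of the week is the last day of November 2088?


November 2088 has 30 days
Anchor: Jan 1, 2088. With p = 2088 - 1 = 2087: (p + p//4 - p//100 + p//400) mod 7 = (2087 + 521 - 20 + 5) mod 7 = 2593 mod 7 = 3 -> Thursday (Mon=0 ... Sun=6)
Days before November (Jan-Oct): 305; November 1 index = (3 + 305) mod 7 = 0 -> Monday
Last day offset: 30 - 1 = 29 days
Weekday index = (0 + 29) mod 7 = 1

Tuesday, November 30


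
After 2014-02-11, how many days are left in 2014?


Day of year: 42 of 365
Remaining = 365 - 42

323 days


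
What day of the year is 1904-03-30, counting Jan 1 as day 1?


Date: March 30, 1904
Days in months 1 through 2: 60
Plus 30 days in March

Day of year: 90


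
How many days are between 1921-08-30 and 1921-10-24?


From 1921-08-30 to 1921-10-24
1921-08-30: days before August = 31 + 28 + 31 + 30 + 31 + 30 + 31 = 212 (1921 is not a leap year); day of year = 212 + 30 = 242
1921-10-24: days before October = 31 + 28 + 31 + 30 + 31 + 30 + 31 + 31 + 30 = 273 (1921 is not a leap year); day of year = 273 + 24 = 297
Same year: 297 - 242 = 55

55 days


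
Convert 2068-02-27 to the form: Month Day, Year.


ISO 2068-02-27 parses as year=2068, month=02, day=27
Month 2 -> February

February 27, 2068


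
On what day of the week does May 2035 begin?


Target: May 1, 2035
Anchor: Jan 1, 2035. With p = 2035 - 1 = 2034: (p + p//4 - p//100 + p//400) mod 7 = (2034 + 508 - 20 + 5) mod 7 = 2527 mod 7 = 0 -> Monday (Mon=0 ... Sun=6)
Days before May (Jan-Apr): 120 days
Weekday index = (0 + 120) mod 7 = 1

Tuesday


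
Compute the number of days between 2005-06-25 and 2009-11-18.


From 2005-06-25 to 2009-11-18
2005-06-25: days before June = 31 + 28 + 31 + 30 + 31 = 151 (2005 is not a leap year); day of year = 151 + 25 = 176
2009-11-18: days before November = 31 + 28 + 31 + 30 + 31 + 30 + 31 + 31 + 30 + 31 = 304 (2009 is not a leap year); day of year = 304 + 18 = 322
Rest of 2005: 365 - 176 = 189
Full years 2006 (365), 2007 (365), 2008 (366): 1096
Total = 189 + 1096 + 322 = 1607

1607 days


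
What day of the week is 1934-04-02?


Date: April 2, 1934
Anchor: Jan 1, 1934. With p = 1934 - 1 = 1933: (p + p//4 - p//100 + p//400) mod 7 = (1933 + 483 - 19 + 4) mod 7 = 2401 mod 7 = 0 -> Monday (Mon=0 ... Sun=6)
Days before April (Jan-Mar): 90; offset = 90 + 2 - 1 = 91
Weekday index = (0 + 91) mod 7 = 0

Day of the week: Monday


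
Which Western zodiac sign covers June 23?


Date: June 23
Conventional tropical zodiac dates: Cancer from June 21 onward; Leo starts July 23
June 23 falls within the Cancer range

Cancer


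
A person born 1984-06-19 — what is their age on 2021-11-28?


Birth: 1984-06-19
Reference: 2021-11-28
Year difference: 2021 - 1984 = 37

37 years old


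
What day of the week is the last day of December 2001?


December 2001 has 31 days
Anchor: Jan 1, 2001. With p = 2001 - 1 = 2000: (p + p//4 - p//100 + p//400) mod 7 = (2000 + 500 - 20 + 5) mod 7 = 2485 mod 7 = 0 -> Monday (Mon=0 ... Sun=6)
Days before December (Jan-Nov): 334; December 1 index = (0 + 334) mod 7 = 5 -> Saturday
Last day offset: 31 - 1 = 30 days
Weekday index = (5 + 30) mod 7 = 0

Monday, December 31


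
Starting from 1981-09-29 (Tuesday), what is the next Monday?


Current: Tuesday
Target: Monday
Days ahead: 6

Next Monday: 1981-10-05


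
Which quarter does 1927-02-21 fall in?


Month: February (month 2)
Q1: Jan-Mar, Q2: Apr-Jun, Q3: Jul-Sep, Q4: Oct-Dec

Q1


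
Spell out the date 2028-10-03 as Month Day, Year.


ISO 2028-10-03 parses as year=2028, month=10, day=03
Month 10 -> October

October 3, 2028


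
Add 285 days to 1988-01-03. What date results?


Start: 1988-01-03, add 285 days
January 1988 has 31 days: 31 - 3 = 28 days to January 31 -> 257 left
February 1988 has 29 days -> 228 left
March 1988 has 31 days -> 197 left
April 1988 has 30 days -> 167 left
May 1988 has 31 days -> 136 left
June 1988 has 30 days -> 106 left
July 1988 has 31 days -> 75 left
August 1988 has 31 days -> 44 left
September 1988 has 30 days -> 14 left
October 1988: 14 <= 31 -> lands on October 14

Result: 1988-10-14


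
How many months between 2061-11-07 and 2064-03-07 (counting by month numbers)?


From November 2061 to March 2064
3 years * 12 = 36 months, minus 8 months = 28

28 months


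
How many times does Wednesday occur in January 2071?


January 2071 has 31 days
Anchor: Jan 1, 2071. With p = 2071 - 1 = 2070: (p + p//4 - p//100 + p//400) mod 7 = (2070 + 517 - 20 + 5) mod 7 = 2572 mod 7 = 3 -> Thursday (Mon=0 ... Sun=6)
January 1 is the anchor itself -> Thursday
First Wednesday is January 7
Wednesdays: 7, 14, 21, 28

4 Wednesdays


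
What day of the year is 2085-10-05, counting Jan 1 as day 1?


Date: October 5, 2085
Days in months 1 through 9: 273
Plus 5 days in October

Day of year: 278


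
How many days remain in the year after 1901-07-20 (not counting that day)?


Day of year: 201 of 365
Remaining = 365 - 201

164 days


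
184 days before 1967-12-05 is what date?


Start: 1967-12-05, subtract 184 days
Back 5 days from December 5 reaches November 30, 1967 -> 179 left
November 1967 has 30 days -> back to October 31, 1967 -> 149 left
October 1967 has 31 days -> back to September 30, 1967 -> 118 left
September 1967 has 30 days -> back to August 31, 1967 -> 88 left
August 1967 has 31 days -> back to July 31, 1967 -> 57 left
July 1967 has 31 days -> back to June 30, 1967 -> 26 left
June 1967: 30 - 26 = 4 -> lands on June 4

Result: 1967-06-04


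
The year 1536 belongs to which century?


Century = (year - 1) // 100 + 1
= (1536 - 1) // 100 + 1
= 1535 // 100 + 1
= 15 + 1

16th century


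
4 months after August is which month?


August is month 8
8 + 4 = 12

December


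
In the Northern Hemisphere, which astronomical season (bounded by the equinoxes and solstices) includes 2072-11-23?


Date: November 23
Astronomical Autumn (approx.; exact equinox/solstice day varies by year): September 22 to December 20
November 23 falls within the Autumn window

Autumn


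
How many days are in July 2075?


July 2075

31 days


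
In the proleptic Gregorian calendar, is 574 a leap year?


Gregorian leap year rule: divisible by 4, but not by 100, unless also by 400.
574 is not divisible by 4 -> not a leap year

No


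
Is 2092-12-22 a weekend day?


Anchor: Jan 1, 2092. With p = 2092 - 1 = 2091: (p + p//4 - p//100 + p//400) mod 7 = (2091 + 522 - 20 + 5) mod 7 = 2598 mod 7 = 1 -> Tuesday (Mon=0 ... Sun=6)
Day of year: 357; offset = 356
Weekday index = (1 + 356) mod 7 = 0 -> Monday
Weekend days: Saturday, Sunday

No


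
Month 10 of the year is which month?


Month 10 of 12

October


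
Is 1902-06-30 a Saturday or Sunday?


Anchor: Jan 1, 1902. With p = 1902 - 1 = 1901: (p + p//4 - p//100 + p//400) mod 7 = (1901 + 475 - 19 + 4) mod 7 = 2361 mod 7 = 2 -> Wednesday (Mon=0 ... Sun=6)
Day of year: 181; offset = 180
Weekday index = (2 + 180) mod 7 = 0 -> Monday
Weekend days: Saturday, Sunday

No


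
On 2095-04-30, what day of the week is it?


Date: April 30, 2095
Anchor: Jan 1, 2095. With p = 2095 - 1 = 2094: (p + p//4 - p//100 + p//400) mod 7 = (2094 + 523 - 20 + 5) mod 7 = 2602 mod 7 = 5 -> Saturday (Mon=0 ... Sun=6)
Days before April (Jan-Mar): 90; offset = 90 + 30 - 1 = 119
Weekday index = (5 + 119) mod 7 = 5

Day of the week: Saturday


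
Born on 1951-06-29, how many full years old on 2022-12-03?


Birth: 1951-06-29
Reference: 2022-12-03
Year difference: 2022 - 1951 = 71

71 years old


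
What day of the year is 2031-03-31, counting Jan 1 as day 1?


Date: March 31, 2031
Days in months 1 through 2: 59
Plus 31 days in March

Day of year: 90


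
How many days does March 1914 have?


March 1914

31 days


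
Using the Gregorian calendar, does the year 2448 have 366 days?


Gregorian leap year rule: divisible by 4, but not by 100, unless also by 400.
2448 is divisible by 4 but not 100 -> leap year

Yes


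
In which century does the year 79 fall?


Century = (year - 1) // 100 + 1
= (79 - 1) // 100 + 1
= 78 // 100 + 1
= 0 + 1

1st century


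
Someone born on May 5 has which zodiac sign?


Date: May 5
Conventional tropical zodiac dates: Taurus from April 20 onward; Gemini starts May 21
May 5 falls within the Taurus range

Taurus


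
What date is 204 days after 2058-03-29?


Start: 2058-03-29, add 204 days
March 2058 has 31 days: 31 - 29 = 2 days to March 31 -> 202 left
April 2058 has 30 days -> 172 left
May 2058 has 31 days -> 141 left
June 2058 has 30 days -> 111 left
July 2058 has 31 days -> 80 left
August 2058 has 31 days -> 49 left
September 2058 has 30 days -> 19 left
October 2058: 19 <= 31 -> lands on October 19

Result: 2058-10-19


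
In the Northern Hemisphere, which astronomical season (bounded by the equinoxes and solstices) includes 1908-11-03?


Date: November 3
Astronomical Autumn (approx.; exact equinox/solstice day varies by year): September 22 to December 20
November 3 falls within the Autumn window

Autumn


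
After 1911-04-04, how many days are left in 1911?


Day of year: 94 of 365
Remaining = 365 - 94

271 days


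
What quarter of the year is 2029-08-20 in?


Month: August (month 8)
Q1: Jan-Mar, Q2: Apr-Jun, Q3: Jul-Sep, Q4: Oct-Dec

Q3


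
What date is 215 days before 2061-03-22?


Start: 2061-03-22, subtract 215 days
Back 22 days from March 22 reaches February 28, 2061 -> 193 left
February 2061 has 28 days -> back to January 31, 2061 -> 165 left
January 2061 has 31 days -> back to December 31, 2060 -> 134 left
December 2060 has 31 days -> back to November 30, 2060 -> 103 left
November 2060 has 30 days -> back to October 31, 2060 -> 73 left
October 2060 has 31 days -> back to September 30, 2060 -> 42 left
September 2060 has 30 days -> back to August 31, 2060 -> 12 left
August 2060: 31 - 12 = 19 -> lands on August 19

Result: 2060-08-19


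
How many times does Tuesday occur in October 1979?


October 1979 has 31 days
Anchor: Jan 1, 1979. With p = 1979 - 1 = 1978: (p + p//4 - p//100 + p//400) mod 7 = (1978 + 494 - 19 + 4) mod 7 = 2457 mod 7 = 0 -> Monday (Mon=0 ... Sun=6)
Days before October (Jan-Sep): 273; October 1 index = (0 + 273) mod 7 = 0 -> Monday
First Tuesday is October 2
Tuesdays: 2, 9, 16, 23, 30

5 Tuesdays


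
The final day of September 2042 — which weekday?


September 2042 has 30 days
Anchor: Jan 1, 2042. With p = 2042 - 1 = 2041: (p + p//4 - p//100 + p//400) mod 7 = (2041 + 510 - 20 + 5) mod 7 = 2536 mod 7 = 2 -> Wednesday (Mon=0 ... Sun=6)
Days before September (Jan-Aug): 243; September 1 index = (2 + 243) mod 7 = 0 -> Monday
Last day offset: 30 - 1 = 29 days
Weekday index = (0 + 29) mod 7 = 1

Tuesday, September 30


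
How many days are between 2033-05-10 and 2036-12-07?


From 2033-05-10 to 2036-12-07
2033-05-10: days before May = 31 + 28 + 31 + 30 = 120 (2033 is not a leap year); day of year = 120 + 10 = 130
2036-12-07: days before December = 31 + 29 + 31 + 30 + 31 + 30 + 31 + 31 + 30 + 31 + 30 = 335 (2036 is a leap year); day of year = 335 + 7 = 342
Rest of 2033: 365 - 130 = 235
Full years 2034 (365), 2035 (365): 730
Total = 235 + 730 + 342 = 1307

1307 days


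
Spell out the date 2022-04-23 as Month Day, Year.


ISO 2022-04-23 parses as year=2022, month=04, day=23
Month 4 -> April

April 23, 2022


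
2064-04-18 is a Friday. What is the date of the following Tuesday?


Current: Friday
Target: Tuesday
Days ahead: 4

Next Tuesday: 2064-04-22


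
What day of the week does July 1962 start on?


Target: July 1, 1962
Anchor: Jan 1, 1962. With p = 1962 - 1 = 1961: (p + p//4 - p//100 + p//400) mod 7 = (1961 + 490 - 19 + 4) mod 7 = 2436 mod 7 = 0 -> Monday (Mon=0 ... Sun=6)
Days before July (Jan-Jun): 181 days
Weekday index = (0 + 181) mod 7 = 6

Sunday


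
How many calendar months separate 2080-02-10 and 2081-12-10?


From February 2080 to December 2081
1 year * 12 = 12 months, plus 10 months = 22

22 months


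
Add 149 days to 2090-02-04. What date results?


Start: 2090-02-04, add 149 days
February 2090 has 28 days: 28 - 4 = 24 days to February 28 -> 125 left
March 2090 has 31 days -> 94 left
April 2090 has 30 days -> 64 left
May 2090 has 31 days -> 33 left
June 2090 has 30 days -> 3 left
July 2090: 3 <= 31 -> lands on July 3

Result: 2090-07-03


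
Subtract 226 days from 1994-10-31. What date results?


Start: 1994-10-31, subtract 226 days
Back 31 days from October 31 reaches September 30, 1994 -> 195 left
September 1994 has 30 days -> back to August 31, 1994 -> 165 left
August 1994 has 31 days -> back to July 31, 1994 -> 134 left
July 1994 has 31 days -> back to June 30, 1994 -> 103 left
June 1994 has 30 days -> back to May 31, 1994 -> 73 left
May 1994 has 31 days -> back to April 30, 1994 -> 42 left
April 1994 has 30 days -> back to March 31, 1994 -> 12 left
March 1994: 31 - 12 = 19 -> lands on March 19

Result: 1994-03-19


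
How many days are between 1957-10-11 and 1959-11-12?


From 1957-10-11 to 1959-11-12
1957-10-11: days before October = 31 + 28 + 31 + 30 + 31 + 30 + 31 + 31 + 30 = 273 (1957 is not a leap year); day of year = 273 + 11 = 284
1959-11-12: days before November = 31 + 28 + 31 + 30 + 31 + 30 + 31 + 31 + 30 + 31 = 304 (1959 is not a leap year); day of year = 304 + 12 = 316
Rest of 1957: 365 - 284 = 81
Full years 1958 (365): 365
Total = 81 + 365 + 316 = 762

762 days


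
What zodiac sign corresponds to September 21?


Date: September 21
Conventional tropical zodiac dates: Virgo from August 23 onward; Libra starts September 23
September 21 falls within the Virgo range

Virgo


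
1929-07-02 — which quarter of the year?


Month: July (month 7)
Q1: Jan-Mar, Q2: Apr-Jun, Q3: Jul-Sep, Q4: Oct-Dec

Q3


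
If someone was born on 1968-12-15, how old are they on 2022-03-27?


Birth: 1968-12-15
Reference: 2022-03-27
Year difference: 2022 - 1968 = 54
Birthday not yet reached in 2022, subtract 1

53 years old


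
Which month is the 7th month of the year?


Month 7 of 12

July


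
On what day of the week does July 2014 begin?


Target: July 1, 2014
Anchor: Jan 1, 2014. With p = 2014 - 1 = 2013: (p + p//4 - p//100 + p//400) mod 7 = (2013 + 503 - 20 + 5) mod 7 = 2501 mod 7 = 2 -> Wednesday (Mon=0 ... Sun=6)
Days before July (Jan-Jun): 181 days
Weekday index = (2 + 181) mod 7 = 1

Tuesday


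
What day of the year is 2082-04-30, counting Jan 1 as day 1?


Date: April 30, 2082
Days in months 1 through 3: 90
Plus 30 days in April

Day of year: 120


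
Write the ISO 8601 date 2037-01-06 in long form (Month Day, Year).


ISO 2037-01-06 parses as year=2037, month=01, day=06
Month 1 -> January

January 6, 2037


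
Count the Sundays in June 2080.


June 2080 has 30 days
Anchor: Jan 1, 2080. With p = 2080 - 1 = 2079: (p + p//4 - p//100 + p//400) mod 7 = (2079 + 519 - 20 + 5) mod 7 = 2583 mod 7 = 0 -> Monday (Mon=0 ... Sun=6)
Days before June (Jan-May): 152; June 1 index = (0 + 152) mod 7 = 5 -> Saturday
First Sunday is June 2
Sundays: 2, 9, 16, 23, 30

5 Sundays


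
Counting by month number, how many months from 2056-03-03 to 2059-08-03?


From March 2056 to August 2059
3 years * 12 = 36 months, plus 5 months = 41

41 months


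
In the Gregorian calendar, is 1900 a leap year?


Gregorian leap year rule: divisible by 4, but not by 100, unless also by 400.
1900 is divisible by 100 but not 400 -> not a leap year

No


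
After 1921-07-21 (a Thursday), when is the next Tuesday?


Current: Thursday
Target: Tuesday
Days ahead: 5

Next Tuesday: 1921-07-26


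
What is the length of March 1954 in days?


March 1954

31 days


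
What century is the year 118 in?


Century = (year - 1) // 100 + 1
= (118 - 1) // 100 + 1
= 117 // 100 + 1
= 1 + 1

2nd century


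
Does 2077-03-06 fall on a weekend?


Anchor: Jan 1, 2077. With p = 2077 - 1 = 2076: (p + p//4 - p//100 + p//400) mod 7 = (2076 + 519 - 20 + 5) mod 7 = 2580 mod 7 = 4 -> Friday (Mon=0 ... Sun=6)
Day of year: 65; offset = 64
Weekday index = (4 + 64) mod 7 = 5 -> Saturday
Weekend days: Saturday, Sunday

Yes


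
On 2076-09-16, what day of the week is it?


Date: September 16, 2076
Anchor: Jan 1, 2076. With p = 2076 - 1 = 2075: (p + p//4 - p//100 + p//400) mod 7 = (2075 + 518 - 20 + 5) mod 7 = 2578 mod 7 = 2 -> Wednesday (Mon=0 ... Sun=6)
Days before September (Jan-Aug): 244; offset = 244 + 16 - 1 = 259
Weekday index = (2 + 259) mod 7 = 2

Day of the week: Wednesday


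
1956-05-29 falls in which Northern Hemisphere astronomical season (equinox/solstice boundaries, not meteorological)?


Date: May 29
Astronomical Spring (approx.; exact equinox/solstice day varies by year): March 20 to June 20
May 29 falls within the Spring window

Spring


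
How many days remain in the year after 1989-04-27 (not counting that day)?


Day of year: 117 of 365
Remaining = 365 - 117

248 days


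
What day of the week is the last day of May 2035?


May 2035 has 31 days
Anchor: Jan 1, 2035. With p = 2035 - 1 = 2034: (p + p//4 - p//100 + p//400) mod 7 = (2034 + 508 - 20 + 5) mod 7 = 2527 mod 7 = 0 -> Monday (Mon=0 ... Sun=6)
Days before May (Jan-Apr): 120; May 1 index = (0 + 120) mod 7 = 1 -> Tuesday
Last day offset: 31 - 1 = 30 days
Weekday index = (1 + 30) mod 7 = 3

Thursday, May 31


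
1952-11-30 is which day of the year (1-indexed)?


Date: November 30, 1952
Days in months 1 through 10: 305
Plus 30 days in November

Day of year: 335


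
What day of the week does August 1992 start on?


Target: August 1, 1992
Anchor: Jan 1, 1992. With p = 1992 - 1 = 1991: (p + p//4 - p//100 + p//400) mod 7 = (1991 + 497 - 19 + 4) mod 7 = 2473 mod 7 = 2 -> Wednesday (Mon=0 ... Sun=6)
Days before August (Jan-Jul): 213 days
Weekday index = (2 + 213) mod 7 = 5

Saturday


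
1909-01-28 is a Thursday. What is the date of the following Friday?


Current: Thursday
Target: Friday
Days ahead: 1

Next Friday: 1909-01-29


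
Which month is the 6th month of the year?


Month 6 of 12

June


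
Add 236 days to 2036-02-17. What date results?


Start: 2036-02-17, add 236 days
February 2036 has 29 days: 29 - 17 = 12 days to February 29 -> 224 left
March 2036 has 31 days -> 193 left
April 2036 has 30 days -> 163 left
May 2036 has 31 days -> 132 left
June 2036 has 30 days -> 102 left
July 2036 has 31 days -> 71 left
August 2036 has 31 days -> 40 left
September 2036 has 30 days -> 10 left
October 2036: 10 <= 31 -> lands on October 10

Result: 2036-10-10


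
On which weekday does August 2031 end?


August 2031 has 31 days
Anchor: Jan 1, 2031. With p = 2031 - 1 = 2030: (p + p//4 - p//100 + p//400) mod 7 = (2030 + 507 - 20 + 5) mod 7 = 2522 mod 7 = 2 -> Wednesday (Mon=0 ... Sun=6)
Days before August (Jan-Jul): 212; August 1 index = (2 + 212) mod 7 = 4 -> Friday
Last day offset: 31 - 1 = 30 days
Weekday index = (4 + 30) mod 7 = 6

Sunday, August 31


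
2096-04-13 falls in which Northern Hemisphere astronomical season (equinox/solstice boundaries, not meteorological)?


Date: April 13
Astronomical Spring (approx.; exact equinox/solstice day varies by year): March 20 to June 20
April 13 falls within the Spring window

Spring


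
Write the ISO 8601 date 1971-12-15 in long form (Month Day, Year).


ISO 1971-12-15 parses as year=1971, month=12, day=15
Month 12 -> December

December 15, 1971


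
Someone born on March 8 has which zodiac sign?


Date: March 8
Conventional tropical zodiac dates: Pisces from February 19 onward; Aries starts March 21
March 8 falls within the Pisces range

Pisces


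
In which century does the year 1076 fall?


Century = (year - 1) // 100 + 1
= (1076 - 1) // 100 + 1
= 1075 // 100 + 1
= 10 + 1

11th century


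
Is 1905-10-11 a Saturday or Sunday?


Anchor: Jan 1, 1905. With p = 1905 - 1 = 1904: (p + p//4 - p//100 + p//400) mod 7 = (1904 + 476 - 19 + 4) mod 7 = 2365 mod 7 = 6 -> Sunday (Mon=0 ... Sun=6)
Day of year: 284; offset = 283
Weekday index = (6 + 283) mod 7 = 2 -> Wednesday
Weekend days: Saturday, Sunday

No


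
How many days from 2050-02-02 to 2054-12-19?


From 2050-02-02 to 2054-12-19
2050-02-02: days before February = 31; day of year = 31 + 2 = 33
2054-12-19: days before December = 31 + 28 + 31 + 30 + 31 + 30 + 31 + 31 + 30 + 31 + 30 = 334 (2054 is not a leap year); day of year = 334 + 19 = 353
Rest of 2050: 365 - 33 = 332
Full years 2051 (365), 2052 (366), 2053 (365): 1096
Total = 332 + 1096 + 353 = 1781

1781 days


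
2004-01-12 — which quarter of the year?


Month: January (month 1)
Q1: Jan-Mar, Q2: Apr-Jun, Q3: Jul-Sep, Q4: Oct-Dec

Q1


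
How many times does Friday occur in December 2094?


December 2094 has 31 days
Anchor: Jan 1, 2094. With p = 2094 - 1 = 2093: (p + p//4 - p//100 + p//400) mod 7 = (2093 + 523 - 20 + 5) mod 7 = 2601 mod 7 = 4 -> Friday (Mon=0 ... Sun=6)
Days before December (Jan-Nov): 334; December 1 index = (4 + 334) mod 7 = 2 -> Wednesday
First Friday is December 3
Fridays: 3, 10, 17, 24, 31

5 Fridays
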